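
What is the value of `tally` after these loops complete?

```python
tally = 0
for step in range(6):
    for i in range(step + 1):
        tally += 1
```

Triangle: 1 + 2 + ... + 6
`tally` takes the values: 0 → 1 → 2 → 3 → 4 → 5 → 6 → 7 → 8 → 9 → 10 → 11 → 12 → 13 → 14 → 15 → 16 → 17 → 18 → 19 → 20 → 21

Answer: 21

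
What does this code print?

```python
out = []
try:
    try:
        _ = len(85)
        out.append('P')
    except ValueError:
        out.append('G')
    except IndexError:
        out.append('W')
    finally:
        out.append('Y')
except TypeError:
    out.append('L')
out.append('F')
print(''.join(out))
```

Execution trace: 'Y' (finally) → 'L' (outer except TypeError) → 'F' (after the try/except). Output: YLF

Answer: YLF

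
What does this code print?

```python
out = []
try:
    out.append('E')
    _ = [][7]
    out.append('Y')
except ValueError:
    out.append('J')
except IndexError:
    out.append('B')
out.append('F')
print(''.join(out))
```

Execution trace: 'E' (try body) → 'B' (except IndexError) → 'F' (after the try/except). Output: EBF

Answer: EBF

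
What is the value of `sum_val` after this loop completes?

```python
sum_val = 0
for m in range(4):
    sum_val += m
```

Sum of 0 to 3 = 6
`sum_val` takes the values: 0 → 1 → 3 → 6

Answer: 6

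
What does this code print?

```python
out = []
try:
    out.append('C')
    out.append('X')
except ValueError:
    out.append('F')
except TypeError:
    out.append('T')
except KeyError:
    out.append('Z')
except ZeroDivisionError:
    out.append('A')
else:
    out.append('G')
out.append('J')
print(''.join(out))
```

Execution trace: 'C' (try body) → 'X' (try body, no exception) → 'G' (else) → 'J' (after the try/except). Output: CXGJ

Answer: CXGJ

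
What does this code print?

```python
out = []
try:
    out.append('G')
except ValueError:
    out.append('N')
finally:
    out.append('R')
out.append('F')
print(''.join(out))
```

Execution trace: 'G' (try body, no exception) → 'R' (finally) → 'F' (after the try/except). Output: GRF

Answer: GRF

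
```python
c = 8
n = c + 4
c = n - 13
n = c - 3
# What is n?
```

Trace:
`c = 8` → c = 8
`n = c + 4` → n = 12
`c = n - 13` → c = -1
`n = c - 3` → n = -4
So n = -4

Answer: -4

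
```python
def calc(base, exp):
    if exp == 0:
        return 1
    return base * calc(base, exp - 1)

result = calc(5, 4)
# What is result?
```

calc(5, 4) = 5 * 5 * 5 * 5 = 625

Answer: 625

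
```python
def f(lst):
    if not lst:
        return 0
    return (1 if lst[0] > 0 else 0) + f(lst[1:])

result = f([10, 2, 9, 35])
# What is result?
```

Count of positive elements in [10, 2, 9, 35] = 4

Answer: 4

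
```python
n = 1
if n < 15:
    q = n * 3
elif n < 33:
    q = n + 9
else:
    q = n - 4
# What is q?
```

Trace:
`n = 1` → n = 1
`if n < 15: ...` → n < 15 is True → q = 3
So q = 3

Answer: 3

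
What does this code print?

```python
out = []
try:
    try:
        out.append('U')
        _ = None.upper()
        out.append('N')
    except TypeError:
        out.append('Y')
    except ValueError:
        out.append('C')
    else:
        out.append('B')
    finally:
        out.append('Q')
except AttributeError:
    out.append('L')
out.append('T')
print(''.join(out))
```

Execution trace: 'U' (try body) → 'Q' (finally) → 'L' (outer except AttributeError) → 'T' (after the try/except). Output: UQLT

Answer: UQLT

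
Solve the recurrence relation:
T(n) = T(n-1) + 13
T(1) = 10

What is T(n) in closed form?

Unrolling: T(n) = T(1) + 13·(n-1) = 10 + 13(n-1) = 13n - 3.

Answer: T(n) = 13n - 3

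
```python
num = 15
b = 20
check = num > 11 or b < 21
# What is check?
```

Trace:
`num = 15` → num = 15
`b = 20` → b = 20
`check = num > 11 or b < 21` → check = True
So check = True

Answer: True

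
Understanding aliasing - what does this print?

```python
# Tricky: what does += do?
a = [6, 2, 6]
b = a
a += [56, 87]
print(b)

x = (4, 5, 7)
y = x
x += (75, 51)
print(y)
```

Key concept: += behavior differs for mutable vs immutable.
Step by step:
`a = [6, 2, 6]` → a = [6, 2, 6]
`b = a` → b = [6, 2, 6] (same object as a)
`a += [56, 87]` → a = [6, 2, 6, 56, 87] (same object as b); b = [6, 2, 6, 56, 87] (same object as a)
`print(b)` → prints [6, 2, 6, 56, 87]
`x = (4, 5, 7)` → x = (4, 5, 7)
`y = x` → y = (4, 5, 7)
`x += (75, 51)` → x = (4, 5, 7, 75, 51)
`print(y)` → prints (4, 5, 7)

Answer:
[6, 2, 6, 56, 87]
(4, 5, 7)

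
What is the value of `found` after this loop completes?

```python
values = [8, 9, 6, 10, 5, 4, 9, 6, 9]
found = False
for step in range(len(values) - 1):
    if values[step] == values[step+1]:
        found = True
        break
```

Check consecutive duplicates in [8, 9, 6, 10, 5, 4, 9, 6, 9]
`found` takes the values: False

Answer: False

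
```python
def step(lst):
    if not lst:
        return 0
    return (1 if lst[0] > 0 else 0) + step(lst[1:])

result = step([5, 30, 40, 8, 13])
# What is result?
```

Count of positive elements in [5, 30, 40, 8, 13] = 5

Answer: 5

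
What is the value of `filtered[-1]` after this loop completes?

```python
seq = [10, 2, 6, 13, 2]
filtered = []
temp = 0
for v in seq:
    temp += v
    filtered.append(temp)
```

Cumulative sum ends at 33
`filtered` takes the values: [] → [10] → [10, 12] → [10, 12, 18] → [10, 12, 18, 31] → [10, 12, 18, 31, 33]
So `filtered[-1]` = 33

Answer: 33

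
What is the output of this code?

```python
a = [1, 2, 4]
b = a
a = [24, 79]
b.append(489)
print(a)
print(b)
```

Key concept: rebinding vs mutation: a is rebound to a new list, b still points at the original.
Step by step:
`a = [1, 2, 4]` → a = [1, 2, 4]
`b = a` → b = [1, 2, 4] (same object as a)
`a = [24, 79]` → a = [24, 79]
`b.append(489)` → b = [1, 2, 4, 489]
`print(a)` → prints [24, 79]
`print(b)` → prints [1, 2, 4, 489]

Answer:
[24, 79]
[1, 2, 4, 489]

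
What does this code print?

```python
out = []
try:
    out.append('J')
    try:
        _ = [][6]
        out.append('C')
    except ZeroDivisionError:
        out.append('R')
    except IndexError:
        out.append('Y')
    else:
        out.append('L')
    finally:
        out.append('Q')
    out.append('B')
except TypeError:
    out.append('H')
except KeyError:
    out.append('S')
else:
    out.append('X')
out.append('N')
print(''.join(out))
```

Execution trace: 'J' (try body) → 'Y' (inner except IndexError) → 'Q' (inner finally) → 'B' (try body, no exception) → 'X' (else) → 'N' (after the try/except). Output: JYQBXN

Answer: JYQBXN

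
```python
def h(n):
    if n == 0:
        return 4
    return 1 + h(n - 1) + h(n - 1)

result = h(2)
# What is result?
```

h(n) = 1 + 2·h(n-1), h(0)=4. Closed form: (4+1)·2^2 - 1 = 19.

Answer: 19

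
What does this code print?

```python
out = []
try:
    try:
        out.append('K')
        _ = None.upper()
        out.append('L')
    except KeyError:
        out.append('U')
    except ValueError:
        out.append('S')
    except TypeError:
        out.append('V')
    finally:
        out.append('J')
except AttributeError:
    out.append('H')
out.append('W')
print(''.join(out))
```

Execution trace: 'K' (try body) → 'J' (finally) → 'H' (outer except AttributeError) → 'W' (after the try/except). Output: KJHW

Answer: KJHW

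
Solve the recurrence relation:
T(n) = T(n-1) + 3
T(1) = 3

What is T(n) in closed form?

Unrolling: T(n) = T(1) + 3·(n-1) = 3 + 3(n-1) = 3n.

Answer: T(n) = 3n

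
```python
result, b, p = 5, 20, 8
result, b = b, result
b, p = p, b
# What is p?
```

Trace:
`result, b, p = 5, 20, 8` → result = 5; b = 20; p = 8
`result, b = b, result` → result = 20; b = 5
`b, p = p, b` → b = 8; p = 5
So p = 5

Answer: 5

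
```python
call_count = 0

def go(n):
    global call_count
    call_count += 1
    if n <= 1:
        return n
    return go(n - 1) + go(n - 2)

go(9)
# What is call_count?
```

Calls(n) = 1 + Calls(n-1) + Calls(n-2); Calls(0)=Calls(1)=1. For n=9 this gives 109.

Answer: 109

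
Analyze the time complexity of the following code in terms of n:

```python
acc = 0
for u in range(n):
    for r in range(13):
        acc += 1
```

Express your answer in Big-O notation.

Each loop level contributes: n × 1. Multiplying the contributions gives O(n).

Answer: O(n)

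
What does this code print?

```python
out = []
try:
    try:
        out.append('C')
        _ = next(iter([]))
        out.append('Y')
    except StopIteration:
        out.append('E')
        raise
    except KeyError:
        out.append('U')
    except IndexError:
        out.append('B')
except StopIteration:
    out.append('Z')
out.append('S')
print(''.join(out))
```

Execution trace: 'C' (try body) → 'E' (except StopIteration) → 'Z' (outer except StopIteration) → 'S' (after the try/except). Output: CEZS

Answer: CEZS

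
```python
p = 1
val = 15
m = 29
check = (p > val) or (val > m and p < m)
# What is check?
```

Trace:
`p = 1` → p = 1
`val = 15` → val = 15
`m = 29` → m = 29
`check = (p > val) or (val > m and p < m)` → check = False
So check = False

Answer: False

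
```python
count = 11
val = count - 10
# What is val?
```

Trace:
`count = 11` → count = 11
`val = count - 10` → val = 1
So val = 1

Answer: 1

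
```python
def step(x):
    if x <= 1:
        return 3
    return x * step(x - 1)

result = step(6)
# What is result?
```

step(6) = 6 * 5 * 4 * 3 * 2 * 3 = 2160

Answer: 2160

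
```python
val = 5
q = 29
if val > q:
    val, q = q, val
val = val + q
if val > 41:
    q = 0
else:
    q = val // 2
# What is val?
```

Trace:
`val = 5` → val = 5
`q = 29` → q = 29
`if val > q: ...` → val > q is False → no variable changes
`val = val + q` → val = 34
`if val > 41: ...` → val > 41 is False, take else branch → q = 17
So val = 34

Answer: 34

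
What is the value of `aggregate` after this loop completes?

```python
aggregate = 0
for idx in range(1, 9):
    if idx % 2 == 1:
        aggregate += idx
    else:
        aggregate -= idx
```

Add odd, subtract even
`aggregate` takes the values: 0 → 1 → -1 → 2 → -2 → 3 → -3 → 4 → -4

Answer: -4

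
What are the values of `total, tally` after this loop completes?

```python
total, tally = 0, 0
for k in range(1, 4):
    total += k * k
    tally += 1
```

Sum of squares and count
`total, tally` takes the values: (0, 0) → (1, 0) → (1, 1) → (5, 1) → (5, 2) → (14, 2) → (14, 3)

Answer: 14, 3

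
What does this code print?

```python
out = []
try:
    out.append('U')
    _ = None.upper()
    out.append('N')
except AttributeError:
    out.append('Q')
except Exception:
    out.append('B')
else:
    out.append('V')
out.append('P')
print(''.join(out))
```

Execution trace: 'U' (try body) → 'Q' (except AttributeError) → 'P' (after the try/except). Output: UQP

Answer: UQP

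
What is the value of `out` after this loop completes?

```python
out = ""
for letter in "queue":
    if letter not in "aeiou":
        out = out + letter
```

Remove vowels from 'queue'
`out` takes the values: "" → "q"

Answer: "q"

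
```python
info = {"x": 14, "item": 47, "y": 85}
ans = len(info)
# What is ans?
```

Trace:
`info = {"x": 14, "item": 47, "y": 85}` → info = {'x': 14, 'item': 47, 'y': 85}
`ans = len(info)` → ans = 3
So ans = 3

Answer: 3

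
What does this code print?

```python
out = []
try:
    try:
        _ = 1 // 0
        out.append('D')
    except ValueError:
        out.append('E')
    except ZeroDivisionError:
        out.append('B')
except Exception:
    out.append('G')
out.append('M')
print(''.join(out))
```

Execution trace: 'B' (inner except ZeroDivisionError) → 'M' (after the try/except). Output: BM

Answer: BM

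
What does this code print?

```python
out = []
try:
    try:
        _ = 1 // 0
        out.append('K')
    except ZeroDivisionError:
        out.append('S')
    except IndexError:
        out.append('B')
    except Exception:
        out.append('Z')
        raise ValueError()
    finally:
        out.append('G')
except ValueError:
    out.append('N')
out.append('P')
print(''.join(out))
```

Execution trace: 'S' (except ZeroDivisionError) → 'G' (finally) → 'P' (after the try/except). Output: SGP

Answer: SGP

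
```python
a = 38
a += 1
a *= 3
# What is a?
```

Trace:
`a = 38` → a = 38
`a += 1` → a = 39
`a *= 3` → a = 117
So a = 117

Answer: 117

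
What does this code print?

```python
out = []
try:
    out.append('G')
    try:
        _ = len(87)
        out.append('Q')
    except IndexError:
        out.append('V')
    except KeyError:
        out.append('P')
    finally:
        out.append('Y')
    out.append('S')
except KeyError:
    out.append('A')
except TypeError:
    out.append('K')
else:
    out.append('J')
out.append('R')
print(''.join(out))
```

Execution trace: 'G' (try body) → 'Y' (inner finally) → 'K' (except TypeError) → 'R' (after the try/except). Output: GYKR

Answer: GYKR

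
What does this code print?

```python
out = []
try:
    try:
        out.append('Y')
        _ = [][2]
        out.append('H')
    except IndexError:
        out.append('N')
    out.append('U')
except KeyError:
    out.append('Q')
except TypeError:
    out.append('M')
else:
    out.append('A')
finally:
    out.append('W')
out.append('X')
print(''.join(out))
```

Execution trace: 'Y' (inner try body) → 'N' (inner except IndexError) → 'U' (try body, no exception) → 'A' (else) → 'W' (finally) → 'X' (after the try/except). Output: YNUAWX

Answer: YNUAWX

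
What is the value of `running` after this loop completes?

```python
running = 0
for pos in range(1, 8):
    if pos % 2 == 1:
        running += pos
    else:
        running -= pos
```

Add odd, subtract even
`running` takes the values: 0 → 1 → -1 → 2 → -2 → 3 → -3 → 4

Answer: 4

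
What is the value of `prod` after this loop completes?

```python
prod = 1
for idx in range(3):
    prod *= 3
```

3^3 = 27
`prod` takes the values: 1 → 3 → 9 → 27

Answer: 27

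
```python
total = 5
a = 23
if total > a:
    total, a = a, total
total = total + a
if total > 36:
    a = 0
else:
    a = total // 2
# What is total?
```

Trace:
`total = 5` → total = 5
`a = 23` → a = 23
`if total > a: ...` → total > a is False → no variable changes
`total = total + a` → total = 28
`if total > 36: ...` → total > 36 is False, take else branch → a = 14
So total = 28

Answer: 28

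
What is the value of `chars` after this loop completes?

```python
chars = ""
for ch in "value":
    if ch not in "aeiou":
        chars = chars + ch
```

Remove vowels from 'value'
`chars` takes the values: "" → "v" → "vl"

Answer: "vl"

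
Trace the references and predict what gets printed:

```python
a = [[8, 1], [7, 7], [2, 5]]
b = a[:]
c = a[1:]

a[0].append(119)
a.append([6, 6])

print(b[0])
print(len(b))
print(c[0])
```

Key concept: slice with nested mutation.
Step by step:
`a = [[8, 1], [7, 7], [2, 5]]` → a = [[8, 1], [7, 7], [2, 5]]
`b = a[:]` → b = [[8, 1], [7, 7], [2, 5]]
`c = a[1:]` → c = [[7, 7], [2, 5]]
`a[0].append(119)` → a = [[8, 1, 119], [7, 7], [2, 5]]; b = [[8, 1, 119], [7, 7], [2, 5]]
`a.append([6, 6])` → a = [[8, 1, 119], [7, 7], [2, 5], [6, 6]]
`print(b[0])` → prints [8, 1, 119]
`print(len(b))` → prints 3
`print(c[0])` → prints [7, 7]

Answer:
[8, 1, 119]
3
[7, 7]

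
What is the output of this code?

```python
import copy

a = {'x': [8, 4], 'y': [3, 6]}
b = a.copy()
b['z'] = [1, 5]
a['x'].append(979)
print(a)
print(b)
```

Key concept: shallow copy of dict with mutable values.
Step by step:
`a = {'x': [8, 4], 'y': [3, 6]}` → a = {'x': [8, 4], 'y': [3, 6]}
`b = a.copy()` → b = {'x': [8, 4], 'y': [3, 6]}
`b['z'] = [1, 5]` → b = {'x': [8, 4], 'y': [3, 6], 'z': [1, 5]}
`a['x'].append(979)` → a = {'x': [8, 4, 979], 'y': [3, 6]}; b = {'x': [8, 4, 979], 'y': [3, 6], 'z': [1, 5]}
`print(a)` → prints {'x': [8, 4, 979], 'y': [3, 6]}
`print(b)` → prints {'x': [8, 4, 979], 'y': [3, 6], 'z': [1, 5]}

Answer:
{'x': [8, 4, 979], 'y': [3, 6]}
{'x': [8, 4, 979], 'y': [3, 6], 'z': [1, 5]}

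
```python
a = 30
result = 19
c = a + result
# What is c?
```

Trace:
`a = 30` → a = 30
`result = 19` → result = 19
`c = a + result` → c = 49
So c = 49

Answer: 49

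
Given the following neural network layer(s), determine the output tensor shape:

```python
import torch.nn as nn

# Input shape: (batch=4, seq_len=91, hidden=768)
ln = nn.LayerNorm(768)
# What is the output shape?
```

Input: (4, 91, 768) -> Output: (4, 91, 768)

Answer: (4, 91, 768)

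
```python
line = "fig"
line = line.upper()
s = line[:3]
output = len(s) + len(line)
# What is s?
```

Trace:
`line = "fig"` → line = 'fig'
`line = line.upper()` → line = 'FIG'
`s = line[:3]` → s = 'FIG'
`output = len(s) + len(line)` → output = 6
So s = 'FIG'

Answer: 'FIG'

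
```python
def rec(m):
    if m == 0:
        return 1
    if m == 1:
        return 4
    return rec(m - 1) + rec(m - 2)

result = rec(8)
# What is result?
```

Build up from base cases: rec(0)=1, rec(1)=4, rec(2)=5, rec(3)=9, rec(4)=14, rec(5)=23, rec(6)=37, ..., rec(8)=97

Answer: 97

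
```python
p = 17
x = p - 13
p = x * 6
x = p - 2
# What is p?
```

Trace:
`p = 17` → p = 17
`x = p - 13` → x = 4
`p = x * 6` → p = 24
`x = p - 2` → x = 22
So p = 24

Answer: 24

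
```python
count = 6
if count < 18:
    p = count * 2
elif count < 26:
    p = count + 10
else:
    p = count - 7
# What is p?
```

Trace:
`count = 6` → count = 6
`if count < 18: ...` → count < 18 is True → p = 12
So p = 12

Answer: 12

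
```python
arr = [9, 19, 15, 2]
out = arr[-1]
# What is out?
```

Trace:
`arr = [9, 19, 15, 2]` → arr = [9, 19, 15, 2]
`out = arr[-1]` → out = 2
So out = 2

Answer: 2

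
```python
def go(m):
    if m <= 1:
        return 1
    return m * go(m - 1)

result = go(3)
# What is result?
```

go(3) = 3 * 2 * 1 = 6

Answer: 6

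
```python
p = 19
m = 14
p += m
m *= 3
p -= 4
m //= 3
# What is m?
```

Trace:
`p = 19` → p = 19
`m = 14` → m = 14
`p += m` → p = 33
`m *= 3` → m = 42
`p -= 4` → p = 29
`m //= 3` → m = 14
So m = 14

Answer: 14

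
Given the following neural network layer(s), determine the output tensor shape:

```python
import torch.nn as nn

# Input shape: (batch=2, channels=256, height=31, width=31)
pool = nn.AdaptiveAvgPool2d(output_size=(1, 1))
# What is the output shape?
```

Input: (2, 256, 31, 31) -> Output: (2, 256, 1, 1)

Answer: (2, 256, 1, 1)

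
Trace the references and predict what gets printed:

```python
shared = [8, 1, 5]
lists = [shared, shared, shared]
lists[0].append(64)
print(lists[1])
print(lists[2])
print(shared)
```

Key concept: list of same reference.
Step by step:
`shared = [8, 1, 5]` → shared = [8, 1, 5]
`lists = [shared, shared, shared]` → lists = [[8, 1, 5], [8, 1, 5], [8, 1, 5]]
`lists[0].append(64)` → shared = [8, 1, 5, 64]; lists = [[8, 1, 5, 64], [8, 1, 5, 64], [8, 1, 5, 64]]
`print(lists[1])` → prints [8, 1, 5, 64]
`print(lists[2])` → prints [8, 1, 5, 64]
`print(shared)` → prints [8, 1, 5, 64]

Answer:
[8, 1, 5, 64]
[8, 1, 5, 64]
[8, 1, 5, 64]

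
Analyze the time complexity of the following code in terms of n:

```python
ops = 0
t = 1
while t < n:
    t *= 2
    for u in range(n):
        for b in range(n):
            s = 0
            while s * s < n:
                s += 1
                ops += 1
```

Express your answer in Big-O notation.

Each loop level contributes: log n × n × n × √n. Multiplying the contributions gives O(n^2√n log n).

Answer: O(n^2√n log n)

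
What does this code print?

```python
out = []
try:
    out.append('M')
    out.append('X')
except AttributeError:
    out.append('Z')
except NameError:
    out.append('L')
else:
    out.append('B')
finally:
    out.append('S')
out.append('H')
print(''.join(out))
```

Execution trace: 'M' (try body) → 'X' (try body, no exception) → 'B' (else) → 'S' (finally) → 'H' (after the try/except). Output: MXBSH

Answer: MXBSH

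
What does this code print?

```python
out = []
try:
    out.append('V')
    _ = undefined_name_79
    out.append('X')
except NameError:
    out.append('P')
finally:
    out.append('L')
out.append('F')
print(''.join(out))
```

Execution trace: 'V' (try body) → 'P' (except NameError) → 'L' (finally) → 'F' (after the try/except). Output: VPLF

Answer: VPLF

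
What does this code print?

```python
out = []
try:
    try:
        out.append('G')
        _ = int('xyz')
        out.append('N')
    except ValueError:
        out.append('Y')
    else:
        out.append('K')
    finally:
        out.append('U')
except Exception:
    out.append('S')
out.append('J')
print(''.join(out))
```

Execution trace: 'G' (inner try body) → 'Y' (inner except ValueError) → 'U' (inner finally) → 'J' (after the try/except). Output: GYUJ

Answer: GYUJ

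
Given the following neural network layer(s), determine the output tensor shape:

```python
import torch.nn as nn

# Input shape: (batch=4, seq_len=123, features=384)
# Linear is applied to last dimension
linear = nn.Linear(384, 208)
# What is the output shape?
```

Input: (4, 123, 384) -> Output: (4, 123, 208)

Answer: (4, 123, 208)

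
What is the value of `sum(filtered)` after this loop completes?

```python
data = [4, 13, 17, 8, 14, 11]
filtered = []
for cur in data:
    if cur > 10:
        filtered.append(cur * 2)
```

Sum of doubled values > 10
`filtered` takes the values: [] → [26] → [26, 34] → [26, 34, 28] → [26, 34, 28, 22]
So `sum(filtered)` = 110

Answer: 110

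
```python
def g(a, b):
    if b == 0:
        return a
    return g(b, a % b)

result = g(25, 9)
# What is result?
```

g(25, 9) -> g(9, 7) -> g(7, 2) -> g(2, 1) -> g(1, 0) -> 1

Answer: 1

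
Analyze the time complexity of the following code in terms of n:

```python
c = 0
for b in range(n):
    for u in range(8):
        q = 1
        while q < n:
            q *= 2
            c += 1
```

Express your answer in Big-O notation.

Each loop level contributes: n × 1 × log n. Multiplying the contributions gives O(n log n).

Answer: O(n log n)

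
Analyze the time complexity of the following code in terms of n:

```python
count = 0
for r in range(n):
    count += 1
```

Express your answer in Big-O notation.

Each loop level contributes: n. Multiplying the contributions gives O(n).

Answer: O(n)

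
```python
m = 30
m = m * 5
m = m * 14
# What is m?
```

Trace:
`m = 30` → m = 30
`m = m * 5` → m = 150
`m = m * 14` → m = 2100
So m = 2100

Answer: 2100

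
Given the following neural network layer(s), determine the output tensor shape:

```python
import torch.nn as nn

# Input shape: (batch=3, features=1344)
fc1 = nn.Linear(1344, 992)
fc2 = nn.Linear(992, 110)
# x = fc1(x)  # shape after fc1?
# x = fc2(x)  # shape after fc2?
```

Input: (3, 1344) -> after fc1: (3, 992) -> Output: (3, 110)

Answer: (3, 110)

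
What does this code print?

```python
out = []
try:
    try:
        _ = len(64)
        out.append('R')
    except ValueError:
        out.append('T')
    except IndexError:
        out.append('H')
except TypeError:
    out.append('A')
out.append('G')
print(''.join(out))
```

Execution trace: 'A' (outer except TypeError) → 'G' (after the try/except). Output: AG

Answer: AG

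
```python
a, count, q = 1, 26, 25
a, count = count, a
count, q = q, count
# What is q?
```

Trace:
`a, count, q = 1, 26, 25` → a = 1; count = 26; q = 25
`a, count = count, a` → a = 26; count = 1
`count, q = q, count` → count = 25; q = 1
So q = 1

Answer: 1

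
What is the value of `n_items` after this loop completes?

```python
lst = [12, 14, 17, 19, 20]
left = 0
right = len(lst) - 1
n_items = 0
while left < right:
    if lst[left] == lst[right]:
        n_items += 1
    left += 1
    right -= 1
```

Count matching pairs from ends
`n_items` takes the values: 0

Answer: 0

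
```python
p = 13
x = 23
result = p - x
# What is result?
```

Trace:
`p = 13` → p = 13
`x = 23` → x = 23
`result = p - x` → result = -10
So result = -10

Answer: -10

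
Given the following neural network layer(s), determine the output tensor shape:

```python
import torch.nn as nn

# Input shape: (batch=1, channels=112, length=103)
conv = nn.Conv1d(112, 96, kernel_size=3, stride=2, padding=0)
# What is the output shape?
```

Input: (1, 112, 103) -> Output: (1, 96, 51)

Answer: (1, 96, 51)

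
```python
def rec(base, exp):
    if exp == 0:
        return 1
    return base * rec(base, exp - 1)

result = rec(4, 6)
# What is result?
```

rec(4, 6) = 4 * 4 * 4 * 4 * 4 * 4 = 4096

Answer: 4096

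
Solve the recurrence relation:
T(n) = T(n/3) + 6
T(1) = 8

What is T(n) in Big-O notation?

Each step divides n by 3 and adds 6. After log_3(n) steps we reach T(1)=8. So T(n) = 6·log_3(n) + 8 = O(log n).

Answer: O(log n)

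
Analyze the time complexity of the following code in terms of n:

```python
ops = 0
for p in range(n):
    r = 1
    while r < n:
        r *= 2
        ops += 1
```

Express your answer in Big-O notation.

Each loop level contributes: n × log n. Multiplying the contributions gives O(n log n).

Answer: O(n log n)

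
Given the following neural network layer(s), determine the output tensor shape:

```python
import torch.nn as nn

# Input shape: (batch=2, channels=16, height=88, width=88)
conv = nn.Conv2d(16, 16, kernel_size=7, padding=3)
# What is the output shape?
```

Input: (2, 16, 88, 88) -> Output: (2, 16, 88, 88)

Answer: (2, 16, 88, 88)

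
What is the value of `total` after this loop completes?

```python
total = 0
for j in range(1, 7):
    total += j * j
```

Sum of squares 1² to 6² = 91
`total` takes the values: 0 → 1 → 5 → 14 → 30 → 55 → 91

Answer: 91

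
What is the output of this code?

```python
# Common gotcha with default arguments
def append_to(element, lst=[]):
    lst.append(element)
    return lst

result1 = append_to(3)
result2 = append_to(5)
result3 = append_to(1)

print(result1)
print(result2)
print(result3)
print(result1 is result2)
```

Key concept: mutable default argument gotcha.
Step by step:
`result1 = append_to(3)` → result1 = [3]
`result2 = append_to(5)` → result1 = [3, 5] (same object as result2); result2 = [3, 5] (same object as result1)
`result3 = append_to(1)` → result1 = [3, 5, 1] (same object as result2, result3); result2 = [3, 5, 1] (same object as result1, result3); result3 = [3, 5, 1] (same object as result1, result2)
`print(result1)` → prints [3, 5, 1]
`print(result2)` → prints [3, 5, 1]
`print(result3)` → prints [3, 5, 1]
`print(result1 is result2)` → prints True

Answer:
[3, 5, 1]
[3, 5, 1]
[3, 5, 1]
True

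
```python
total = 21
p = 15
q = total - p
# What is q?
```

Trace:
`total = 21` → total = 21
`p = 15` → p = 15
`q = total - p` → q = 6
So q = 6

Answer: 6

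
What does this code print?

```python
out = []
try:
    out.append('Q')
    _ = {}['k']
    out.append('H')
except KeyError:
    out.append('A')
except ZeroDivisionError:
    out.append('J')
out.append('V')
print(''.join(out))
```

Execution trace: 'Q' (try body) → 'A' (except KeyError) → 'V' (after the try/except). Output: QAV

Answer: QAV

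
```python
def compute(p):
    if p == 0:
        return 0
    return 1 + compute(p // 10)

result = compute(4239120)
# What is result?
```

Count of digits of 4239120: 7

Answer: 7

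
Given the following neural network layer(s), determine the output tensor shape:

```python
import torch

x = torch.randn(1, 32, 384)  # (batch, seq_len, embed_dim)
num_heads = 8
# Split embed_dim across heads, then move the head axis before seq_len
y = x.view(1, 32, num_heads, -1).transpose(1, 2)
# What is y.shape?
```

Input: (1, 32, 384) -> head_dim = 384 // 8 = 48; after view: (1, 32, 8, 48) -> after transpose(1, 2): (1, 8, 32, 48) -> Output: (1, 8, 32, 48)

Answer: (1, 8, 32, 48)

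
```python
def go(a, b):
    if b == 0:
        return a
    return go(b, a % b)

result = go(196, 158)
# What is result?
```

go(196, 158) -> go(158, 38) -> go(38, 6) -> go(6, 2) -> go(2, 0) -> 2

Answer: 2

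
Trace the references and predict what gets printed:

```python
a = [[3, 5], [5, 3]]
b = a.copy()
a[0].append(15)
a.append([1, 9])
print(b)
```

Key concept: shallow copy with nested lists.
Step by step:
`a = [[3, 5], [5, 3]]` → a = [[3, 5], [5, 3]]
`b = a.copy()` → b = [[3, 5], [5, 3]]
`a[0].append(15)` → a = [[3, 5, 15], [5, 3]]; b = [[3, 5, 15], [5, 3]]
`a.append([1, 9])` → a = [[3, 5, 15], [5, 3], [1, 9]]
`print(b)` → prints [[3, 5, 15], [5, 3]]

Answer: [[3, 5, 15], [5, 3]]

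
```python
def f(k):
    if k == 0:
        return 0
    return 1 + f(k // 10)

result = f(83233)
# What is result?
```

Count of digits of 83233: 5

Answer: 5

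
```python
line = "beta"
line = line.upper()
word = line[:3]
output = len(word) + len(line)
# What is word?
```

Trace:
`line = "beta"` → line = 'beta'
`line = line.upper()` → line = 'BETA'
`word = line[:3]` → word = 'BET'
`output = len(word) + len(line)` → output = 7
So word = 'BET'

Answer: 'BET'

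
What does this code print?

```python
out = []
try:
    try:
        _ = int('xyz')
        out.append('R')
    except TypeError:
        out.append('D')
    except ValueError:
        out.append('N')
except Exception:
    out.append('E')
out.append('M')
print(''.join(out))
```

Execution trace: 'N' (inner except ValueError) → 'M' (after the try/except). Output: NM

Answer: NM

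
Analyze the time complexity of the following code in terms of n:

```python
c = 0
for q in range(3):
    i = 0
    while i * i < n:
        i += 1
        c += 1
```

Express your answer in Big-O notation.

Each loop level contributes: 1 × √n. Multiplying the contributions gives O(√n).

Answer: O(√n)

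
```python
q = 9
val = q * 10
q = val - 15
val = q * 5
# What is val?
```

Trace:
`q = 9` → q = 9
`val = q * 10` → val = 90
`q = val - 15` → q = 75
`val = q * 5` → val = 375
So val = 375

Answer: 375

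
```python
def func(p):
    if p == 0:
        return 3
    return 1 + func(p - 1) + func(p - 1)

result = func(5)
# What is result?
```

func(p) = 1 + 2·func(p-1), func(0)=3. Closed form: (3+1)·2^5 - 1 = 127.

Answer: 127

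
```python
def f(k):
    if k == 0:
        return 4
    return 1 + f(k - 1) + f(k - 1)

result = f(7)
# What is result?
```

f(k) = 1 + 2·f(k-1), f(0)=4. Closed form: (4+1)·2^7 - 1 = 639.

Answer: 639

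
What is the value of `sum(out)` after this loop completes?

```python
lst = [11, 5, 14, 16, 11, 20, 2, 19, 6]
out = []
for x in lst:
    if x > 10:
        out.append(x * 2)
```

Sum of doubled values > 10
`out` takes the values: [] → [22] → [22, 28] → [22, 28, 32] → [22, 28, 32, 22] → [22, 28, 32, 22, 40] → [22, 28, 32, 22, 40, 38]
So `sum(out)` = 182

Answer: 182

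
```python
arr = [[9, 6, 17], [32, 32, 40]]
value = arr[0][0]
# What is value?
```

Trace:
`arr = [[9, 6, 17], [32, 32, 40]]` → arr = [[9, 6, 17], [32, 32, 40]]
`value = arr[0][0]` → value = 9
So value = 9

Answer: 9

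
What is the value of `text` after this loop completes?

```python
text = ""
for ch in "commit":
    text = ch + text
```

Reverse 'commit'
`text` takes the values: "" → "c" → "oc" → "moc" → "mmoc" → "immoc" → "timmoc"

Answer: "timmoc"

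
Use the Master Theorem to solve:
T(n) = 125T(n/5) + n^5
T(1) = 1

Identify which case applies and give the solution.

a=125, b=5, f(n)=n^5. log_5(125) = 3. Since c=5 > 3 and the regularity condition holds (125(n/5)^5 = (125/5^5)n^5 with 125/5^5 < 1), Case 3 applies: T(n) = Θ(f(n)) = O(n^5).

Answer: O(n^5) - Case 3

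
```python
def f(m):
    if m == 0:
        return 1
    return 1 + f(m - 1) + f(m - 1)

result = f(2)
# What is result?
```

f(m) = 1 + 2·f(m-1), f(0)=1. Closed form: (1+1)·2^2 - 1 = 7.

Answer: 7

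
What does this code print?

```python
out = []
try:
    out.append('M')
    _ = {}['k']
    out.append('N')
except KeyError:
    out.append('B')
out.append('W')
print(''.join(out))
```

Execution trace: 'M' (try body) → 'B' (except KeyError) → 'W' (after the try/except). Output: MBW

Answer: MBW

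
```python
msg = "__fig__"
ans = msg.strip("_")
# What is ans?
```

Trace:
`msg = "__fig__"` → msg = '__fig__'
`ans = msg.strip("_")` → ans = 'fig'
So ans = 'fig'

Answer: 'fig'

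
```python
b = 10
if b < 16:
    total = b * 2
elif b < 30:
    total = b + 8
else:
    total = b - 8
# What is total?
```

Trace:
`b = 10` → b = 10
`if b < 16: ...` → b < 16 is True → total = 20
So total = 20

Answer: 20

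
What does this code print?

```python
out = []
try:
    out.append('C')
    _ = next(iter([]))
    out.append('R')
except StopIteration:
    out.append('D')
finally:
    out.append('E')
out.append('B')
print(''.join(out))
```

Execution trace: 'C' (try body) → 'D' (except StopIteration) → 'E' (finally) → 'B' (after the try/except). Output: CDEB

Answer: CDEB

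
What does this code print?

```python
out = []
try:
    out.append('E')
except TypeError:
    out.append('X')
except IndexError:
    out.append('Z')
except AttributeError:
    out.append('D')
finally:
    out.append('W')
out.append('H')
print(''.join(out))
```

Execution trace: 'E' (try body, no exception) → 'W' (finally) → 'H' (after the try/except). Output: EWH

Answer: EWH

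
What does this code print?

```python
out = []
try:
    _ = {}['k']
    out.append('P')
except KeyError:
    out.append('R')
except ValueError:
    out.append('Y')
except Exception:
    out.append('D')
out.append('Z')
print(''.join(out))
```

Execution trace: 'R' (except KeyError) → 'Z' (after the try/except). Output: RZ

Answer: RZ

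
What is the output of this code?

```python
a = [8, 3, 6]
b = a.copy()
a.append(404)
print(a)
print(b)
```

Key concept: list.copy() creates independent copy.
Step by step:
`a = [8, 3, 6]` → a = [8, 3, 6]
`b = a.copy()` → b = [8, 3, 6]
`a.append(404)` → a = [8, 3, 6, 404]
`print(a)` → prints [8, 3, 6, 404]
`print(b)` → prints [8, 3, 6]

Answer:
[8, 3, 6, 404]
[8, 3, 6]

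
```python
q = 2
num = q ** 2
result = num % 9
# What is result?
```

Trace:
`q = 2` → q = 2
`num = q ** 2` → num = 4
`result = num % 9` → result = 4
So result = 4

Answer: 4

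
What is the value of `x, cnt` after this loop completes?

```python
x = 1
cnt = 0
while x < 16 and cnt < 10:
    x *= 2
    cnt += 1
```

Double until >= 16 or 10 iterations
`x, cnt` takes the values: (1, 0) → (2, 0) → (2, 1) → (4, 1) → (4, 2) → (8, 2) → (8, 3) → (16, 3) → (16, 4)

Answer: 16, 4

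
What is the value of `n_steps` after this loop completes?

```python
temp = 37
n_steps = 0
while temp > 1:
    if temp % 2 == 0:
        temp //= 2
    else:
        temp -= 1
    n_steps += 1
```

Steps to reduce 37 to 1
`n_steps` takes the values: 0 → 1 → 2 → 3 → 4 → 5 → 6 → 7

Answer: 7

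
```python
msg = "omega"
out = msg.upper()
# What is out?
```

Trace:
`msg = "omega"` → msg = 'omega'
`out = msg.upper()` → out = 'OMEGA'
So out = 'OMEGA'

Answer: 'OMEGA'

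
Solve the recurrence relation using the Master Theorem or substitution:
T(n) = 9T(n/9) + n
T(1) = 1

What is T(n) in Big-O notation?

By Master Theorem: a=9, b=9, f(n)=n. Since log_9(9) = 1 and f(n) = Θ(n^1), Case 2 applies. T(n) = O(n log n).

Answer: O(n log n)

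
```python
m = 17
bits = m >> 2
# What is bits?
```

Trace:
`m = 17` → m = 17
`bits = m >> 2` → bits = 4
So bits = 4

Answer: 4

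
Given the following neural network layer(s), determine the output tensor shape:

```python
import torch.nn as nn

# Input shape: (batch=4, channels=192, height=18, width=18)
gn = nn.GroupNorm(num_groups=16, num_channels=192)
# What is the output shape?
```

Input: (4, 192, 18, 18) -> Output: (4, 192, 18, 18)

Answer: (4, 192, 18, 18)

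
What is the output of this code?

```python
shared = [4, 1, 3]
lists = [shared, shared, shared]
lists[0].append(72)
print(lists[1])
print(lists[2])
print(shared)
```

Key concept: list of same reference.
Step by step:
`shared = [4, 1, 3]` → shared = [4, 1, 3]
`lists = [shared, shared, shared]` → lists = [[4, 1, 3], [4, 1, 3], [4, 1, 3]]
`lists[0].append(72)` → shared = [4, 1, 3, 72]; lists = [[4, 1, 3, 72], [4, 1, 3, 72], [4, 1, 3, 72]]
`print(lists[1])` → prints [4, 1, 3, 72]
`print(lists[2])` → prints [4, 1, 3, 72]
`print(shared)` → prints [4, 1, 3, 72]

Answer:
[4, 1, 3, 72]
[4, 1, 3, 72]
[4, 1, 3, 72]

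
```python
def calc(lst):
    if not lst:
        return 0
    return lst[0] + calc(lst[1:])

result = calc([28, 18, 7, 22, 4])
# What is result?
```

28 + 18 + 7 + 22 + 4 + 0 = 79

Answer: 79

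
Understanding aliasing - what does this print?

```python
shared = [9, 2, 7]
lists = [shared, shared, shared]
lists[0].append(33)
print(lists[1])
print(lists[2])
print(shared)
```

Key concept: list of same reference.
Step by step:
`shared = [9, 2, 7]` → shared = [9, 2, 7]
`lists = [shared, shared, shared]` → lists = [[9, 2, 7], [9, 2, 7], [9, 2, 7]]
`lists[0].append(33)` → shared = [9, 2, 7, 33]; lists = [[9, 2, 7, 33], [9, 2, 7, 33], [9, 2, 7, 33]]
`print(lists[1])` → prints [9, 2, 7, 33]
`print(lists[2])` → prints [9, 2, 7, 33]
`print(shared)` → prints [9, 2, 7, 33]

Answer:
[9, 2, 7, 33]
[9, 2, 7, 33]
[9, 2, 7, 33]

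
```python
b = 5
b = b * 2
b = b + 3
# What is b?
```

Trace:
`b = 5` → b = 5
`b = b * 2` → b = 10
`b = b + 3` → b = 13
So b = 13

Answer: 13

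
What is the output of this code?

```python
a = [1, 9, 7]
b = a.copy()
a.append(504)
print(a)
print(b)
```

Key concept: list.copy() creates independent copy.
Step by step:
`a = [1, 9, 7]` → a = [1, 9, 7]
`b = a.copy()` → b = [1, 9, 7]
`a.append(504)` → a = [1, 9, 7, 504]
`print(a)` → prints [1, 9, 7, 504]
`print(b)` → prints [1, 9, 7]

Answer:
[1, 9, 7, 504]
[1, 9, 7]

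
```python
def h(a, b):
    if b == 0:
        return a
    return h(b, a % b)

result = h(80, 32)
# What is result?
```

h(80, 32) -> h(32, 16) -> h(16, 0) -> 16

Answer: 16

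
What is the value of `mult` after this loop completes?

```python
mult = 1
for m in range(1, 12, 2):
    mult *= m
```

Product of 1, 3, 5, ... up to 11
`mult` takes the values: 1 → 3 → 15 → 105 → 945 → 10395

Answer: 10395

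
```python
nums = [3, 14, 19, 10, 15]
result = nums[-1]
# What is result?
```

Trace:
`nums = [3, 14, 19, 10, 15]` → nums = [3, 14, 19, 10, 15]
`result = nums[-1]` → result = 15
So result = 15

Answer: 15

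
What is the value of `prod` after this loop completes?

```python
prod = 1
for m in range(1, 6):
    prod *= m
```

5! = 120
`prod` takes the values: 1 → 2 → 6 → 24 → 120

Answer: 120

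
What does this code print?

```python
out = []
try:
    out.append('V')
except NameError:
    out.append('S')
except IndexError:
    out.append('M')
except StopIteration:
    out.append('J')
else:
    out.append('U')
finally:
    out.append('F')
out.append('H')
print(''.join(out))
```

Execution trace: 'V' (try body, no exception) → 'U' (else) → 'F' (finally) → 'H' (after the try/except). Output: VUFH

Answer: VUFH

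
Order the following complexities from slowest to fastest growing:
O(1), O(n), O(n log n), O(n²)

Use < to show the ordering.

Ordered by growth rate: O(1) < O(n) < O(n log n) < O(n²)

Answer: O(1) < O(n) < O(n log n) < O(n²)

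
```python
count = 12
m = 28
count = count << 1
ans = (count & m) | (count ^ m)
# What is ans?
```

Trace:
`count = 12` → count = 12
`m = 28` → m = 28
`count = count << 1` → count = 24
`ans = (count & m) | (count ^ m)` → ans = 28
So ans = 28

Answer: 28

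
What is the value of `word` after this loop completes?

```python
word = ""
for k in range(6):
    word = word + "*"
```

Repeat '*' 6 times
`word` takes the values: "" → "*" → "**" → "***" → "****" → "*****" → "******"

Answer: "******"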